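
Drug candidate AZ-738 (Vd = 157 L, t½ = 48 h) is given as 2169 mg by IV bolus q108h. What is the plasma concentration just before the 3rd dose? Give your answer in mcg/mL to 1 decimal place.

f = (1/2)^(τ/t½) = (1/2)^(108/48) ≈ 0.2102.
C₀ = D/Vd = 2169/157 ≈ 13.815 mcg/mL.
Before the 3rd dose, 2 doses have been given. Superposition: Cmin = C₀·(f + f²).
≈ 13.815 × (0.2102 + 0.0442) ≈ 13.815 × 0.2544 ≈ 3.515 mcg/mL.

3.5 mcg/mL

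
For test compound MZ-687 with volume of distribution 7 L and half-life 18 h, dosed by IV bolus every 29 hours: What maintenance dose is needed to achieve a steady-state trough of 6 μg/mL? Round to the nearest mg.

τ/t½ = 29/18 ≈ 1.6111, so f = (1/2)^(29/18) ≈ 0.327346.
Cmin,ss = (D/Vd)·f/(1−f), so D = Cmin,ss·Vd·(1−f)/f.
D = 6 × 7 × (1−f)/f ≈ 6 × 7 × 2.05487 ≈ 86.30 mg.

86 mg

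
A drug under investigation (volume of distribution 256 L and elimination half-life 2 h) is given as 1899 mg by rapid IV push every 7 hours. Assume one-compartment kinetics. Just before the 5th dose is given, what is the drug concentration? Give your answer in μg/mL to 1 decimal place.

0.7 μg/mL

f = (1/2)^(τ/t½) = (1/2)^(7/2) ≈ 0.0884.
C₀ = D/Vd = 1899/256 ≈ 7.418 μg/mL.
Before the 5th dose, 4 doses have been given. Superposition: Cmin = C₀·(f + f² + … + f^4).
≈ 7.418 × (0.0884 + 0.0078 + 0.0007 + 0.0001) ≈ 7.418 × 0.0970 ≈ 0.720 μg/mL.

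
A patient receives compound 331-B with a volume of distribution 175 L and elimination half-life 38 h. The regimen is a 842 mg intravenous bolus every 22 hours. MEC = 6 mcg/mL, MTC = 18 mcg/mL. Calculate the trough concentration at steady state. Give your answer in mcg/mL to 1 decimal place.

Over one 22-h interval, 22/38 ≈ 0.57895 half-lives elapse, leaving f ≈ 0.6695 of each dose.
Accumulation ratio R = 1/(1 − f) ≈ 1/0.3305 ≈ 3.0257.
Each bolus raises the concentration by D/Vd = 842/175 ≈ 4.811 mcg/mL.
Steady-state peak Cmax,ss = C₀·R ≈ 4.811 × 3.0257 ≈ 14.557 mcg/mL.
One interval later, Cmin,ss = Cmax,ss·e^(−kτ) ≈ 14.557 × 0.6695 ≈ 9.746 mcg/mL.
Trough 9.7 mcg/mL vs MEC 6 mcg/mL: adequate.

9.7 mcg/mL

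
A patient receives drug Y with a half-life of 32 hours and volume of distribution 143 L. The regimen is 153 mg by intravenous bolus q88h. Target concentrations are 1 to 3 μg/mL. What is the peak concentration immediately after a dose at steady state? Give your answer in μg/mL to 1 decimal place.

Over one 88-h interval, 88/32 ≈ 2.75 half-lives elapse, leaving f ≈ 0.1487 of each dose.
Accumulation ratio R = 1/(1 − f) ≈ 1/0.8513 ≈ 1.1747.
Single-dose peak C₀ = D/Vd = 153/143 ≈ 1.070 μg/mL.
Steady-state peak Cmax,ss = C₀·R ≈ 1.070 × 1.1747 ≈ 1.257 μg/mL.
Peak 1.3 μg/mL vs MTC 3 μg/mL: below toxic threshold.

1.3 μg/mL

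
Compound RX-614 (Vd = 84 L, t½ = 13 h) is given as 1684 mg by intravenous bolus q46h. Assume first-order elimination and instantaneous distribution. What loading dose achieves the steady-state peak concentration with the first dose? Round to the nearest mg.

1843 mg

f = (1/2)^(46/13) ≈ 0.086063; accumulation ratio R = 1/(1−f) ≈ 1.09417.
Loading dose to hit Cmax,ss on first dose: D_load = D_maint·R ≈ 1684 × 1.09417 ≈ 1842.58 mg.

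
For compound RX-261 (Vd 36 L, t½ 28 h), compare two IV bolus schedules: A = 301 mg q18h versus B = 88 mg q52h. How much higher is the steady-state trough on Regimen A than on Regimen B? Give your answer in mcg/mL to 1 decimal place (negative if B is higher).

Regimen A: f = (1/2)^(18/28) ≈ 0.6404; Cmin,ss = (301/36)·f/(1−f) ≈ 14.890 mcg/mL.
Regimen B: f = (1/2)^(52/28) ≈ 0.2760; Cmin,ss = (88/36)·f/(1−f) ≈ 0.932 mcg/mL.
Difference ≈ 14.890 − 0.932 ≈ 13.958 mcg/mL.

14.0 mcg/mL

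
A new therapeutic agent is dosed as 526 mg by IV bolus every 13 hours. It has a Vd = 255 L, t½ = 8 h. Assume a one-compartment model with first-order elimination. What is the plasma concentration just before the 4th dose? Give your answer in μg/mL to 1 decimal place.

1.0 μg/mL

f = (1/2)^(τ/t½) = (1/2)^(13/8) ≈ 0.3242.
C₀ = D/Vd = 526/255 ≈ 2.063 μg/mL.
Before the 4th dose, 3 doses have been given. Superposition: Cmin = C₀·(f + f² + … + f^3).
≈ 2.063 × (0.3242 + 0.1051 + 0.0341) ≈ 2.063 × 0.4634 ≈ 0.956 μg/mL.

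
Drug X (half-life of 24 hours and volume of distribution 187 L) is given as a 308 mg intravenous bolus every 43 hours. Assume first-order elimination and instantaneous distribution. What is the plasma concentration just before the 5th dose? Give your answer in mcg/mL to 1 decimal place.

0.7 mcg/mL

f = (1/2)^(τ/t½) = (1/2)^(43/24) ≈ 0.2888.
C₀ = D/Vd = 308/187 ≈ 1.647 mcg/mL.
Before the 5th dose, 4 doses have been given. Superposition: Cmin = C₀·(f + f² + … + f^4).
≈ 1.647 × (0.2888 + 0.0834 + 0.0241 + 0.0070) ≈ 1.647 × 0.4033 ≈ 0.664 mcg/mL.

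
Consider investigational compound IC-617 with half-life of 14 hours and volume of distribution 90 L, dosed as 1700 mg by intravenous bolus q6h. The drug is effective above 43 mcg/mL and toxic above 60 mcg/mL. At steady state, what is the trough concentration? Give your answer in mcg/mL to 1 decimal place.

54.6 mcg/mL

k = ln2/t½ = ln2/14 ≈ 0.049511 h⁻¹; fraction remaining f = e^(−kτ) = e^(−0.049511×6) ≈ 0.7430.
Accumulation ratio R = 1/(1 − f) ≈ 1/0.2570 ≈ 3.8911.
Each bolus raises the concentration by D/Vd = 1700/90 ≈ 18.889 mcg/mL.
Steady-state peak Cmax,ss = C₀·R ≈ 18.889 × 3.8911 ≈ 73.499 mcg/mL.
Steady-state trough Cmin,ss = Cmax,ss·f ≈ 73.499 × 0.7430 ≈ 54.610 mcg/mL.
Trough 54.6 mcg/mL vs MEC 43 mcg/mL: adequate.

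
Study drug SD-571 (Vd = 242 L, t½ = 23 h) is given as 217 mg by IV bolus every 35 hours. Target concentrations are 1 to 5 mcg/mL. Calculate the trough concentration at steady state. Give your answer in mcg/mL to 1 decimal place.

0.5 mcg/mL

τ/t½ = 35/23 ≈ 1.5217, so fraction remaining f = (1/2)^(35/23) ≈ 0.3483.
Each bolus raises the concentration by D/Vd = 217/242 ≈ 0.897 mcg/mL.
Steady-state trough Cmin,ss = C₀·f/(1−f) ≈ 0.897 × 0.3483/0.6517 ≈ 0.479 mcg/mL.
Trough 0.5 mcg/mL vs MEC 1 mcg/mL: subtherapeutic.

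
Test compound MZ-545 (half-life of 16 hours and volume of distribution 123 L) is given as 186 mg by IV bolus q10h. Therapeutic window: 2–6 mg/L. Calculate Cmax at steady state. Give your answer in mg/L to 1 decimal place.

τ/t½ = 10/16 ≈ 0.625, so fraction remaining f = (1/2)^(10/16) ≈ 0.6484.
Accumulation ratio R = 1/(1 − f) ≈ 1/0.3516 ≈ 2.8441.
Each bolus raises the concentration by D/Vd = 186/123 ≈ 1.512 mg/L.
Steady-state peak Cmax,ss = C₀·R ≈ 1.512 × 2.8441 ≈ 4.300 mg/L.
Peak 4.3 mg/L vs MTC 6 mg/L: below toxic threshold.

4.3 mg/L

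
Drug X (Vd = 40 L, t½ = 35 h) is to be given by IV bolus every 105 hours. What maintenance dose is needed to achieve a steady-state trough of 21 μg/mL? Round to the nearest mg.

5880 mg

τ/t½ = 105/35 ≈ 3, so f = (1/2)^(105/35) ≈ 0.125000.
Cmin,ss = (D/Vd)·f/(1−f), so D = Cmin,ss·Vd·(1−f)/f.
D = 21 × 40 × (1−f)/f ≈ 21 × 40 × 7.00000 ≈ 5880.00 mg.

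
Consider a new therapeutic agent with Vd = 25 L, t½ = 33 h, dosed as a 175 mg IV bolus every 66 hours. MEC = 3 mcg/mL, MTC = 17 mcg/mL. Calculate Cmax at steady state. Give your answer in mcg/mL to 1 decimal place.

9.3 mcg/mL

τ = 66 h = 2 half-lives, so f = (1/2)^2 = 0.25.
At steady state, R = 1/(1 − 0.25) = 4/3.
Single-dose peak C₀ = D/Vd = 175/25 = 7 mcg/mL.
Steady-state peak Cmax,ss = C₀·R = 7 × 4/3 ≈ 9.333 mcg/mL.
Peak 9.3 mcg/mL vs MTC 17 mcg/mL: below toxic threshold.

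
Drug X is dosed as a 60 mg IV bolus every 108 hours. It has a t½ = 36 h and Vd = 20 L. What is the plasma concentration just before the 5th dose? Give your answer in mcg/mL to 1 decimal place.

0.4 mcg/mL

f = (1/2)^(τ/t½) = (1/2)^(108/36) ≈ 0.1250.
C₀ = D/Vd = 60/20 ≈ 3.000 mcg/mL.
Before the 5th dose, 4 doses have been given. Superposition: Cmin = C₀·(f + f² + … + f^4).
≈ 3.000 × (0.1250 + 0.0156 + 0.0020 + 0.0002) ≈ 3.000 × 0.1428 ≈ 0.428 mcg/mL.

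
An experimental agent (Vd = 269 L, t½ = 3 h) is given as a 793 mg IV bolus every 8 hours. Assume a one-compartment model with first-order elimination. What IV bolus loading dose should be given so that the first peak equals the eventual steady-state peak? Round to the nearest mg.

f = (1/2)^(8/3) ≈ 0.157490; accumulation ratio R = 1/(1−f) ≈ 1.18693.
Loading dose to hit Cmax,ss on first dose: D_load = D_maint·R ≈ 793 × 1.18693 ≈ 941.24 mg.

941 mg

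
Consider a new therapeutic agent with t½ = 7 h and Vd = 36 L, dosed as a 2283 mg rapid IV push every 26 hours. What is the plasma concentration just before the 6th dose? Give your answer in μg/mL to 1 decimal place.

5.2 μg/mL

f = (1/2)^(τ/t½) = (1/2)^(26/7) ≈ 0.0762.
C₀ = D/Vd = 2283/36 ≈ 63.417 μg/mL.
Before the 6th dose, 5 doses have been given. Superposition: Cmin = C₀·(f + f² + … + f^5).
≈ 63.417 × (0.0762 + 0.0058 + 0.0004 + 0.0000 + 0.0000) ≈ 63.417 × 0.0824 ≈ 5.226 μg/mL.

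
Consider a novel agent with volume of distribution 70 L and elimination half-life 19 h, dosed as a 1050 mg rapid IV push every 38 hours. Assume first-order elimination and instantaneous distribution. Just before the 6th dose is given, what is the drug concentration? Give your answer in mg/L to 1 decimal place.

5.0 mg/L

f = (1/2)^(τ/t½) = (1/2)^(38/19) ≈ 0.2500.
C₀ = D/Vd = 1050/70 ≈ 15.000 mg/L.
Before the 6th dose, 5 doses have been given. Superposition: Cmin = C₀·(f + f² + … + f^5).
≈ 15.000 × (0.2500 + 0.0625 + 0.0156 + 0.0039 + 0.0010) ≈ 15.000 × 0.3330 ≈ 4.995 mg/L.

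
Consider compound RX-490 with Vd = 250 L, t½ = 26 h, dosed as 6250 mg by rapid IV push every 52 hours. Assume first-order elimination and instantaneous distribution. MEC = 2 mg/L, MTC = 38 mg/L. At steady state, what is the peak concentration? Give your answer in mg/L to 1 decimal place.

τ = 52 h = 2 half-lives, so f = (1/2)^2 = 0.25.
At steady state, R = 1/(1 − 0.25) = 4/3.
Single-dose peak C₀ = D/Vd = 6250/250 = 25 mg/L.
Steady-state peak Cmax,ss = C₀·R = 25 × 4/3 ≈ 33.333 mg/L.
Peak 33.3 mg/L vs MTC 38 mg/L: below toxic threshold.

33.3 mg/L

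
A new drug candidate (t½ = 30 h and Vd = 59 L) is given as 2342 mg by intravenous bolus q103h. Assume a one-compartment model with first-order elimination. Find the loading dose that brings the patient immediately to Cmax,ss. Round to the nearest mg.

2581 mg

f = (1/2)^(103/30) ≈ 0.092569; accumulation ratio R = 1/(1−f) ≈ 1.10201.
Loading dose to hit Cmax,ss on first dose: D_load = D_maint·R ≈ 2342 × 1.10201 ≈ 2580.91 mg.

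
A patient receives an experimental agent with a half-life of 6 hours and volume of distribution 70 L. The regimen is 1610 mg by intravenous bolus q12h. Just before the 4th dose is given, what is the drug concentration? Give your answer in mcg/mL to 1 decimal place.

f = (1/2)^(τ/t½) = (1/2)^(12/6) ≈ 0.2500.
C₀ = D/Vd = 1610/70 ≈ 23.000 mcg/mL.
Before the 4th dose, 3 doses have been given. Superposition: Cmin = C₀·(f + f² + … + f^3).
≈ 23.000 × (0.2500 + 0.0625 + 0.0156) ≈ 23.000 × 0.3281 ≈ 7.546 mcg/mL.

7.5 mcg/mL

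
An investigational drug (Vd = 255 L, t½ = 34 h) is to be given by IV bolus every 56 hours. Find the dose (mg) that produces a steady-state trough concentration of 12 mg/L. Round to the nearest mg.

τ/t½ = 56/34 ≈ 1.6471, so f = (1/2)^(56/34) ≈ 0.319290.
Cmin,ss = (D/Vd)·f/(1−f), so D = Cmin,ss·Vd·(1−f)/f.
D = 12 × 255 × (1−f)/f ≈ 12 × 255 × 2.13195 ≈ 6523.77 mg.

6524 mg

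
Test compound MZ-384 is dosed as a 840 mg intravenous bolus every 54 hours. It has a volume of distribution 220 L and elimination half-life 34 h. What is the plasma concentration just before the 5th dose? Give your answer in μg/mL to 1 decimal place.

f = (1/2)^(τ/t½) = (1/2)^(54/34) ≈ 0.3326.
C₀ = D/Vd = 840/220 ≈ 3.818 μg/mL.
Before the 5th dose, 4 doses have been given. Superposition: Cmin = C₀·(f + f² + … + f^4).
≈ 3.818 × (0.3326 + 0.1106 + 0.0368 + 0.0122) ≈ 3.818 × 0.4922 ≈ 1.879 μg/mL.

1.9 μg/mL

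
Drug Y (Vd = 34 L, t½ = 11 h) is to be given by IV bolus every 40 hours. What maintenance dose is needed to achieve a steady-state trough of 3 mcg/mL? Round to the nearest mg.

τ/t½ = 40/11 ≈ 3.6364, so f = (1/2)^(40/11) ≈ 0.080417.
Cmin,ss = (D/Vd)·f/(1−f), so D = Cmin,ss·Vd·(1−f)/f.
D = 3 × 34 × (1−f)/f ≈ 3 × 34 × 11.43518 ≈ 1166.39 mg.

1166 mg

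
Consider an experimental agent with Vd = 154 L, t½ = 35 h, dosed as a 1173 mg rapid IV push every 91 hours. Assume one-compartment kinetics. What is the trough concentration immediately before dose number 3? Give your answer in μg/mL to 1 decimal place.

1.5 μg/mL

f = (1/2)^(τ/t½) = (1/2)^(91/35) ≈ 0.1649.
C₀ = D/Vd = 1173/154 ≈ 7.617 μg/mL.
Before the 3rd dose, 2 doses have been given. Superposition: Cmin = C₀·(f + f²).
≈ 7.617 × (0.1649 + 0.0272) ≈ 7.617 × 0.1921 ≈ 1.463 μg/mL.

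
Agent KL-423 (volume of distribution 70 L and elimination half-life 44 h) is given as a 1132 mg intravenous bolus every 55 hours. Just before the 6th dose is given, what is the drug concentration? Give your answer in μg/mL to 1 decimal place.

11.6 μg/mL

f = (1/2)^(τ/t½) = (1/2)^(55/44) ≈ 0.4204.
C₀ = D/Vd = 1132/70 ≈ 16.171 μg/mL.
Before the 6th dose, 5 doses have been given. Superposition: Cmin = C₀·(f + f² + … + f^5).
≈ 16.171 × (0.4204 + 0.1767 + 0.0743 + 0.0312 + 0.0131) ≈ 16.171 × 0.7157 ≈ 11.574 μg/mL.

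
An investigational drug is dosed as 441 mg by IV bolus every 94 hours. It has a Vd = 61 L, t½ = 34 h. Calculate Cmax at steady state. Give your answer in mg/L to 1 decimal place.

8.5 mg/L

τ/t½ = 94/34 ≈ 2.7647, so fraction remaining f = (1/2)^(94/34) ≈ 0.1471.
At steady state, accumulation factor R = 1/(1 − e^(−kτ)) ≈ 1.1725.
Single-dose peak C₀ = D/Vd = 441/61 ≈ 7.230 mg/L.
Cmax,ss = C₀/(1 − f) ≈ 7.230/0.8529 ≈ 8.477 mg/L.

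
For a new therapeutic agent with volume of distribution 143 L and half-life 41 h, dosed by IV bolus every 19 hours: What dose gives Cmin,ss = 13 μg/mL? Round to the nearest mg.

τ/t½ = 19/41 ≈ 0.46341, so f = (1/2)^(19/41) ≈ 0.725268.
Cmin,ss = (D/Vd)·f/(1−f), so D = Cmin,ss·Vd·(1−f)/f.
D = 13 × 143 × (1−f)/f ≈ 13 × 143 × 0.37880 ≈ 704.19 mg.

704 mg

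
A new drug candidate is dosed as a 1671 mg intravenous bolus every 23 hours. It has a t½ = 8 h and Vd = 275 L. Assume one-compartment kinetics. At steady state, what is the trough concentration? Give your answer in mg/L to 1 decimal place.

1.0 mg/L

τ/t½ = 23/8 ≈ 2.875, so fraction remaining f = (1/2)^(23/8) ≈ 0.1363.
At steady state, accumulation factor R = 1/(1 − e^(−kτ)) ≈ 1.1578.
Single-dose peak C₀ = D/Vd = 1671/275 ≈ 6.076 mg/L.
Cmax,ss = C₀/(1 − f) ≈ 6.076/0.8637 ≈ 7.035 mg/L.
Steady-state trough Cmin,ss = Cmax,ss·f ≈ 7.035 × 0.1363 ≈ 0.959 mg/L.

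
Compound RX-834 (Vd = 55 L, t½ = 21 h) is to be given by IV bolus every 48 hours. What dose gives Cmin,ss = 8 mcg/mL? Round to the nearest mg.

τ/t½ = 48/21 ≈ 2.2857, so f = (1/2)^(48/21) ≈ 0.205084.
Cmin,ss = (D/Vd)·f/(1−f), so D = Cmin,ss·Vd·(1−f)/f.
D = 8 × 55 × (1−f)/f ≈ 8 × 55 × 3.87605 ≈ 1705.46 mg.

1705 mg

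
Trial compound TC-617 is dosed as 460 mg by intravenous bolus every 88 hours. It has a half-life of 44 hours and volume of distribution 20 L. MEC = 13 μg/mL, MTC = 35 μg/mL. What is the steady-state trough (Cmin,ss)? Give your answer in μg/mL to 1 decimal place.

The dosing interval is 2 half-lives, so f = 2^(−2) = 0.25.
At steady state, R = 1/(1 − 0.25) = 4/3.
Single-dose peak C₀ = D/Vd = 460/20 = 23 μg/mL.
Steady-state peak Cmax,ss = C₀·R = 23 × 4/3 ≈ 30.667 μg/mL.
Steady-state trough Cmin,ss = Cmax,ss·f ≈ 30.667 × 0.25 ≈ 7.667 μg/mL.
Trough 7.7 μg/mL vs MEC 13 μg/mL: subtherapeutic.

7.7 μg/mL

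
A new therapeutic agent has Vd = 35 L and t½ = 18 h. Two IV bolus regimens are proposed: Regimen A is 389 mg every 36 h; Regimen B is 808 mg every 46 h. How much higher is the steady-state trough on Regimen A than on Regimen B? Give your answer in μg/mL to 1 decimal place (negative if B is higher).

Regimen A: f = (1/2)^(36/18) ≈ 0.2500; Cmin,ss = (389/35)·f/(1−f) ≈ 3.705 μg/mL.
Regimen B: f = (1/2)^(46/18) ≈ 0.1701; Cmin,ss = (808/35)·f/(1−f) ≈ 4.732 μg/mL.
Difference ≈ 3.705 − 4.732 ≈ -1.027 μg/mL.

-1.0 μg/mL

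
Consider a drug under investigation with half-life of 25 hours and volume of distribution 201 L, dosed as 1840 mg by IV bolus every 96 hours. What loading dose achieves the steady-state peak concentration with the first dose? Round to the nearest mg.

1978 mg

f = (1/2)^(96/25) ≈ 0.069830; accumulation ratio R = 1/(1−f) ≈ 1.07507.
Loading dose to hit Cmax,ss on first dose: D_load = D_maint·R ≈ 1840 × 1.07507 ≈ 1978.13 mg.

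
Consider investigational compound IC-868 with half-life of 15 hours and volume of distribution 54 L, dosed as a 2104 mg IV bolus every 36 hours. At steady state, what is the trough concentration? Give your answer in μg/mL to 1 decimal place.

k = ln2/t½ = ln2/15 ≈ 0.046210 h⁻¹; fraction remaining f = e^(−kτ) = e^(−0.046210×36) ≈ 0.1895.
At steady state, accumulation factor R = 1/(1 − e^(−kτ)) ≈ 1.2338.
Single-dose peak C₀ = D/Vd = 2104/54 ≈ 38.963 μg/mL.
Steady-state peak Cmax,ss = C₀·R ≈ 38.963 × 1.2338 ≈ 48.073 μg/mL.
One interval later, Cmin,ss = Cmax,ss·e^(−kτ) ≈ 48.073 × 0.1895 ≈ 9.110 μg/mL.

9.1 μg/mL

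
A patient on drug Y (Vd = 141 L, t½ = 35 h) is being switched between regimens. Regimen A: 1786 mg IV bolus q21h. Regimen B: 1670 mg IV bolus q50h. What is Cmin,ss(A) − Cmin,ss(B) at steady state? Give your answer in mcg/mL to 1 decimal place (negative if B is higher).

17.6 mcg/mL

Regimen A: f = (1/2)^(21/35) ≈ 0.6598; Cmin,ss = (1786/141)·f/(1−f) ≈ 24.566 mcg/mL.
Regimen B: f = (1/2)^(50/35) ≈ 0.3715; Cmin,ss = (1670/141)·f/(1−f) ≈ 7.001 mcg/mL.
Difference ≈ 24.566 − 7.001 ≈ 17.565 mcg/mL.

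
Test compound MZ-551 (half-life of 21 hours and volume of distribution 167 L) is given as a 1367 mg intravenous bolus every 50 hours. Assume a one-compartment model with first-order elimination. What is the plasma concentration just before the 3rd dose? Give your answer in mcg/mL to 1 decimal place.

f = (1/2)^(τ/t½) = (1/2)^(50/21) ≈ 0.1920.
C₀ = D/Vd = 1367/167 ≈ 8.186 mcg/mL.
Before the 3rd dose, 2 doses have been given. Superposition: Cmin = C₀·(f + f²).
≈ 8.186 × (0.1920 + 0.0369) ≈ 8.186 × 0.2289 ≈ 1.874 mcg/mL.

1.9 mcg/mL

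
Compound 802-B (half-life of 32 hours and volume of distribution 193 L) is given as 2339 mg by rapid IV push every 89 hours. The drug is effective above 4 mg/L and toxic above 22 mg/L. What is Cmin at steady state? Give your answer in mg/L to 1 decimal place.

2.1 mg/L

τ/t½ = 89/32 ≈ 2.7812, so fraction remaining f = (1/2)^(89/32) ≈ 0.1455.
Accumulation ratio R = 1/(1 − f) ≈ 1/0.8545 ≈ 1.1703.
Single-dose peak C₀ = D/Vd = 2339/193 ≈ 12.119 mg/L.
Steady-state peak Cmax,ss = C₀·R ≈ 12.119 × 1.1703 ≈ 14.183 mg/L.
Steady-state trough Cmin,ss = Cmax,ss·f ≈ 14.183 × 0.1455 ≈ 2.064 mg/L.
Trough 2.1 mg/L vs MEC 4 mg/L: subtherapeutic.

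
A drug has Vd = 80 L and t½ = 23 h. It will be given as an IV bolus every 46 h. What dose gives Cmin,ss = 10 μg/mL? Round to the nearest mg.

2400 mg

τ/t½ = 46/23 ≈ 2, so f = (1/2)^(46/23) ≈ 0.250000.
Cmin,ss = (D/Vd)·f/(1−f), so D = Cmin,ss·Vd·(1−f)/f.
D = 10 × 80 × (1−f)/f ≈ 10 × 80 × 3.00000 ≈ 2400.00 mg.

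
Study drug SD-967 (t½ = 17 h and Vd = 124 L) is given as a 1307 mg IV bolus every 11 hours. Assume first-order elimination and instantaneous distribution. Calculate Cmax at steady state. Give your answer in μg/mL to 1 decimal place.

29.2 μg/mL

k = ln2/t½ = ln2/17 ≈ 0.040773 h⁻¹; fraction remaining f = e^(−kτ) = e^(−0.040773×11) ≈ 0.6386.
Accumulation ratio R = 1/(1 − f) ≈ 1/0.3614 ≈ 2.7670.
Single-dose peak C₀ = D/Vd = 1307/124 ≈ 10.540 μg/mL.
Steady-state peak Cmax,ss = C₀·R ≈ 10.540 × 2.7670 ≈ 29.164 μg/mL.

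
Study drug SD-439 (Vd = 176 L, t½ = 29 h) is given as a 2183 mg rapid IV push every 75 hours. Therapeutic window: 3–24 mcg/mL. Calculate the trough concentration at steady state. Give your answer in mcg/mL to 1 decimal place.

2.5 mcg/mL

k = ln2/t½ = ln2/29 ≈ 0.023902 h⁻¹; fraction remaining f = e^(−kτ) = e^(−0.023902×75) ≈ 0.1665.
At steady state, accumulation factor R = 1/(1 − e^(−kτ)) ≈ 1.1998.
Single-dose peak C₀ = D/Vd = 2183/176 ≈ 12.403 mcg/mL.
Steady-state peak Cmax,ss = C₀·R ≈ 12.403 × 1.1998 ≈ 14.881 mcg/mL.
One interval later, Cmin,ss = Cmax,ss·e^(−kτ) ≈ 14.881 × 0.1665 ≈ 2.478 mcg/mL.
Trough 2.5 mcg/mL vs MEC 3 mcg/mL: subtherapeutic.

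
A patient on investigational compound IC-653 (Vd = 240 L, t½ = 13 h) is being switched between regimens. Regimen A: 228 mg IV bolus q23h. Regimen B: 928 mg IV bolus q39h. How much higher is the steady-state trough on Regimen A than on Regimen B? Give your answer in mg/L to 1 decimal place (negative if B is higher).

Regimen A: f = (1/2)^(23/13) ≈ 0.2934; Cmin,ss = (228/240)·f/(1−f) ≈ 0.394 mg/L.
Regimen B: f = (1/2)^(39/13) ≈ 0.1250; Cmin,ss = (928/240)·f/(1−f) ≈ 0.552 mg/L.
Difference ≈ 0.394 − 0.552 ≈ -0.158 mg/L.

-0.2 mg/L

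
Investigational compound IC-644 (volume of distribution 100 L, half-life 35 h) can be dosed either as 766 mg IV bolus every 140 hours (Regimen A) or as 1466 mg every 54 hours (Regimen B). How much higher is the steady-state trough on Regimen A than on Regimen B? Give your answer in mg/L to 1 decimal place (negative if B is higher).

Regimen A: f = (1/2)^(140/35) ≈ 0.0625; Cmin,ss = (766/100)·f/(1−f) ≈ 0.511 mg/L.
Regimen B: f = (1/2)^(54/35) ≈ 0.3432; Cmin,ss = (1466/100)·f/(1−f) ≈ 7.660 mg/L.
Difference ≈ 0.511 − 7.660 ≈ -7.149 mg/L.

-7.1 mg/L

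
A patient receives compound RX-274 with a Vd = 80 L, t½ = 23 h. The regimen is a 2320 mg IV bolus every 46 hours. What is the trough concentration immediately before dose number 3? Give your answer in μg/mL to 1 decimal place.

9.1 μg/mL

f = (1/2)^(τ/t½) = (1/2)^(46/23) ≈ 0.2500.
C₀ = D/Vd = 2320/80 ≈ 29.000 μg/mL.
Before the 3rd dose, 2 doses have been given. Superposition: Cmin = C₀·(f + f²).
≈ 29.000 × (0.2500 + 0.0625) ≈ 29.000 × 0.3125 ≈ 9.062 μg/mL.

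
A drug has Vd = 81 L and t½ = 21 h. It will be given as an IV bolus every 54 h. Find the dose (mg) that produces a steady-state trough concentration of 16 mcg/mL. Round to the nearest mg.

τ/t½ = 54/21 ≈ 2.5714, so f = (1/2)^(54/21) ≈ 0.168238.
Cmin,ss = (D/Vd)·f/(1−f), so D = Cmin,ss·Vd·(1−f)/f.
D = 16 × 81 × (1−f)/f ≈ 16 × 81 × 4.94396 ≈ 6407.37 mg.

6407 mg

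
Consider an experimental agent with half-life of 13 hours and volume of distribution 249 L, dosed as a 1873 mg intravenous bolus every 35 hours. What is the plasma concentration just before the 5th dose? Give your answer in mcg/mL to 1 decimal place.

1.4 mcg/mL

f = (1/2)^(τ/t½) = (1/2)^(35/13) ≈ 0.1547.
C₀ = D/Vd = 1873/249 ≈ 7.522 mcg/mL.
Before the 5th dose, 4 doses have been given. Superposition: Cmin = C₀·(f + f² + … + f^4).
≈ 7.522 × (0.1547 + 0.0239 + 0.0037 + 0.0006) ≈ 7.522 × 0.1829 ≈ 1.376 mcg/mL.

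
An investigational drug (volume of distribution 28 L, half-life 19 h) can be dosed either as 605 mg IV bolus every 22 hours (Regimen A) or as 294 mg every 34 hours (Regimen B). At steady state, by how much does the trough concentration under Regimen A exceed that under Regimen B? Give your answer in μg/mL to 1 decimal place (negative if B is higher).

Regimen A: f = (1/2)^(22/19) ≈ 0.4482; Cmin,ss = (605/28)·f/(1−f) ≈ 17.550 μg/mL.
Regimen B: f = (1/2)^(34/19) ≈ 0.2893; Cmin,ss = (294/28)·f/(1−f) ≈ 4.274 μg/mL.
Difference ≈ 17.550 − 4.274 ≈ 13.276 μg/mL.

13.3 μg/mL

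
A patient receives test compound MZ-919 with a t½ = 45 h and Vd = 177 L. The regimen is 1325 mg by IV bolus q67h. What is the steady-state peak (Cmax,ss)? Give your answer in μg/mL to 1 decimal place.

11.6 μg/mL

τ/t½ = 67/45 ≈ 1.4889, so fraction remaining f = (1/2)^(67/45) ≈ 0.3563.
Accumulation ratio R = 1/(1 − f) ≈ 1/0.6437 ≈ 1.5535.
Single-dose peak C₀ = D/Vd = 1325/177 ≈ 7.486 μg/mL.
Cmax,ss = C₀/(1 − f) ≈ 7.486/0.6437 ≈ 11.630 μg/mL.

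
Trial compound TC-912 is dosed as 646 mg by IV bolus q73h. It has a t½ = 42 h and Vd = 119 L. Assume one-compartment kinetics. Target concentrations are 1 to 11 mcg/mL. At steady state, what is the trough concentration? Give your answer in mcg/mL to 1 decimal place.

τ/t½ = 73/42 ≈ 1.7381, so fraction remaining f = (1/2)^(73/42) ≈ 0.2998.
Accumulation ratio R = 1/(1 − f) ≈ 1/0.7002 ≈ 1.4282.
Single-dose peak C₀ = D/Vd = 646/119 ≈ 5.429 mcg/mL.
Cmax,ss = C₀/(1 − f) ≈ 5.429/0.7002 ≈ 7.753 mcg/mL.
Steady-state trough Cmin,ss = Cmax,ss·f ≈ 7.753 × 0.2998 ≈ 2.324 mcg/mL.
Trough 2.3 mcg/mL vs MEC 1 mcg/mL: adequate.

2.3 mcg/mL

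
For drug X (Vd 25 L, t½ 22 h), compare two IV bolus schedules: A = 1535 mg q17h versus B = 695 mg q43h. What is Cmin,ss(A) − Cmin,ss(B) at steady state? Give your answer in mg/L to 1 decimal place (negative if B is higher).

Regimen A: f = (1/2)^(17/22) ≈ 0.5853; Cmin,ss = (1535/25)·f/(1−f) ≈ 86.659 mg/L.
Regimen B: f = (1/2)^(43/22) ≈ 0.2580; Cmin,ss = (695/25)·f/(1−f) ≈ 9.666 mg/L.
Difference ≈ 86.659 − 9.666 ≈ 76.993 mg/L.

77.0 mg/L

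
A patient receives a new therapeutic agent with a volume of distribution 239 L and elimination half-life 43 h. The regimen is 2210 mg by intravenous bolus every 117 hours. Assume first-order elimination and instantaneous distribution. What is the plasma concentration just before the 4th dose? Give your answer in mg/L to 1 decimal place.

1.6 mg/L

f = (1/2)^(τ/t½) = (1/2)^(117/43) ≈ 0.1517.
C₀ = D/Vd = 2210/239 ≈ 9.247 mg/L.
Before the 4th dose, 3 doses have been given. Superposition: Cmin = C₀·(f + f² + … + f^3).
≈ 9.247 × (0.1517 + 0.0230 + 0.0035) ≈ 9.247 × 0.1782 ≈ 1.648 mg/L.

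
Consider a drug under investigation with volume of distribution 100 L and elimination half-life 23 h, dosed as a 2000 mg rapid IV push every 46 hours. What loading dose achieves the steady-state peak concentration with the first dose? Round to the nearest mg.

f = (1/2)^(46/23) ≈ 0.250000; accumulation ratio R = 1/(1−f) ≈ 1.33333.
Loading dose to hit Cmax,ss on first dose: D_load = D_maint·R ≈ 2000 × 1.33333 ≈ 2666.66 mg.

2667 mg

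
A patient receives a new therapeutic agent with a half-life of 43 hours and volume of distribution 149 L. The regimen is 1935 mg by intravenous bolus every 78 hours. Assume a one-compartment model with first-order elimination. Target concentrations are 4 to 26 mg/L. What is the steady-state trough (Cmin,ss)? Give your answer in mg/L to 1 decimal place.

τ/t½ = 78/43 ≈ 1.814, so fraction remaining f = (1/2)^(78/43) ≈ 0.2844.
At steady state, accumulation factor R = 1/(1 − e^(−kτ)) ≈ 1.3974.
Single-dose peak C₀ = D/Vd = 1935/149 ≈ 12.987 mg/L.
Cmax,ss = C₀/(1 − f) ≈ 12.987/0.7156 ≈ 18.148 mg/L.
One interval later, Cmin,ss = Cmax,ss·e^(−kτ) ≈ 18.148 × 0.2844 ≈ 5.161 mg/L.
Trough 5.2 mg/L vs MEC 4 mg/L: adequate.

5.2 mg/L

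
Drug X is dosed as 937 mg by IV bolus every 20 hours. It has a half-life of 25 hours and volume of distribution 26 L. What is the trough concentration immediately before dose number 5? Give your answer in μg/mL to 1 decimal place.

43.3 μg/mL

f = (1/2)^(τ/t½) = (1/2)^(20/25) ≈ 0.5743.
C₀ = D/Vd = 937/26 ≈ 36.038 μg/mL.
Before the 5th dose, 4 doses have been given. Superposition: Cmin = C₀·(f + f² + … + f^4).
≈ 36.038 × (0.5743 + 0.3298 + 0.1894 + 0.1088) ≈ 36.038 × 1.2023 ≈ 43.328 μg/mL.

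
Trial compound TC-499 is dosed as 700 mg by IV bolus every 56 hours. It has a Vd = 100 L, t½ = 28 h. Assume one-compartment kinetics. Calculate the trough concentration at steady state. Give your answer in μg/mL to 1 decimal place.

τ = 56 h = 2 half-lives, so f = (1/2)^2 = 0.25.
At steady state, R = 1/(1 − 0.25) = 4/3.
Single-dose peak C₀ = D/Vd = 700/100 = 7 μg/mL.
Steady-state peak Cmax,ss = C₀·R = 7 × 4/3 ≈ 9.333 μg/mL.
Steady-state trough Cmin,ss = Cmax,ss·f ≈ 9.333 × 0.25 ≈ 2.333 μg/mL.

2.3 μg/mL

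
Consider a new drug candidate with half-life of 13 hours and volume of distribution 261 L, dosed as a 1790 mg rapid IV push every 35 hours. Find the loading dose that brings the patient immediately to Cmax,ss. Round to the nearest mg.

f = (1/2)^(35/13) ≈ 0.154716; accumulation ratio R = 1/(1−f) ≈ 1.18303.
Loading dose to hit Cmax,ss on first dose: D_load = D_maint·R ≈ 1790 × 1.18303 ≈ 2117.62 mg.

2118 mg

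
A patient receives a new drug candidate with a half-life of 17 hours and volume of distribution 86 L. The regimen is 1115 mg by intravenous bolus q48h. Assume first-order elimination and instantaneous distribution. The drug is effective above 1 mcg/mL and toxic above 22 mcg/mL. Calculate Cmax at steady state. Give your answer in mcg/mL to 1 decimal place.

Over one 48-h interval, 48/17 ≈ 2.8235 half-lives elapse, leaving f ≈ 0.1413 of each dose.
Accumulation ratio R = 1/(1 − f) ≈ 1/0.8587 ≈ 1.1646.
Single-dose peak C₀ = D/Vd = 1115/86 ≈ 12.965 mcg/mL.
Steady-state peak Cmax,ss = C₀·R ≈ 12.965 × 1.1646 ≈ 15.099 mcg/mL.
Peak 15.1 mcg/mL vs MTC 22 mcg/mL: below toxic threshold.

15.1 mcg/mL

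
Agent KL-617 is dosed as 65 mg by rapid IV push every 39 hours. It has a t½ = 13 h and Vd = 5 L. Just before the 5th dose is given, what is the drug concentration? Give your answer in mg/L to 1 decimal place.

f = (1/2)^(τ/t½) = (1/2)^(39/13) ≈ 0.1250.
C₀ = D/Vd = 65/5 ≈ 13.000 mg/L.
Before the 5th dose, 4 doses have been given. Superposition: Cmin = C₀·(f + f² + … + f^4).
≈ 13.000 × (0.1250 + 0.0156 + 0.0020 + 0.0002) ≈ 13.000 × 0.1428 ≈ 1.856 mg/L.

1.9 mg/L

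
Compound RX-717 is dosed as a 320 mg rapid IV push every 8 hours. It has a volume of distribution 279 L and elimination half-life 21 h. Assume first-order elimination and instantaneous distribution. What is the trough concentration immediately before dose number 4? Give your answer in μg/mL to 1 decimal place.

f = (1/2)^(τ/t½) = (1/2)^(8/21) ≈ 0.7679.
C₀ = D/Vd = 320/279 ≈ 1.147 μg/mL.
Before the 4th dose, 3 doses have been given. Superposition: Cmin = C₀·(f + f² + … + f^3).
≈ 1.147 × (0.7679 + 0.5897 + 0.4528) ≈ 1.147 × 1.8104 ≈ 2.077 μg/mL.

2.1 μg/mL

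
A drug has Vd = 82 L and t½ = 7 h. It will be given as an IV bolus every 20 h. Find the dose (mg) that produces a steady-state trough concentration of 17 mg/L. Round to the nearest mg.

8707 mg

τ/t½ = 20/7 ≈ 2.8571, so f = (1/2)^(20/7) ≈ 0.138011.
Cmin,ss = (D/Vd)·f/(1−f), so D = Cmin,ss·Vd·(1−f)/f.
D = 17 × 82 × (1−f)/f ≈ 17 × 82 × 6.24580 ≈ 8706.65 mg.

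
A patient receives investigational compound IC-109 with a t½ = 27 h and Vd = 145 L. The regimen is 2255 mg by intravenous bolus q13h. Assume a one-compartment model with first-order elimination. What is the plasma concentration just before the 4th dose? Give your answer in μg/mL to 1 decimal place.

24.8 μg/mL

f = (1/2)^(τ/t½) = (1/2)^(13/27) ≈ 0.7162.
C₀ = D/Vd = 2255/145 ≈ 15.552 μg/mL.
Before the 4th dose, 3 doses have been given. Superposition: Cmin = C₀·(f + f² + … + f^3).
≈ 15.552 × (0.7162 + 0.5129 + 0.3674) ≈ 15.552 × 1.5965 ≈ 24.829 μg/mL.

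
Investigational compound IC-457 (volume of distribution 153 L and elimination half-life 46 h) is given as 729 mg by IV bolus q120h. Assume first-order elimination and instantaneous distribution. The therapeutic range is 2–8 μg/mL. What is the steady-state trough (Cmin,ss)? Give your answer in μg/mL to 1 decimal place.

τ/t½ = 120/46 ≈ 2.6087, so fraction remaining f = (1/2)^(120/46) ≈ 0.1639.
At steady state, accumulation factor R = 1/(1 − e^(−kτ)) ≈ 1.1960.
Each bolus raises the concentration by D/Vd = 729/153 ≈ 4.765 μg/mL.
Cmax,ss = C₀/(1 − f) ≈ 4.765/0.8361 ≈ 5.699 μg/mL.
One interval later, Cmin,ss = Cmax,ss·e^(−kτ) ≈ 5.699 × 0.1639 ≈ 0.934 μg/mL.
Trough 0.9 μg/mL vs MEC 2 μg/mL: subtherapeutic.

0.9 μg/mL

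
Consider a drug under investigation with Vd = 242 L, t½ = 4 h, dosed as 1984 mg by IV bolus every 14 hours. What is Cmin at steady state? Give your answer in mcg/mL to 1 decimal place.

Over one 14-h interval, 14/4 ≈ 3.5 half-lives elapse, leaving f ≈ 0.0884 of each dose.
At steady state, accumulation factor R = 1/(1 − e^(−kτ)) ≈ 1.0970.
Each bolus raises the concentration by D/Vd = 1984/242 ≈ 8.198 mcg/mL.
Steady-state peak Cmax,ss = C₀·R ≈ 8.198 × 1.0970 ≈ 8.993 mcg/mL.
One interval later, Cmin,ss = Cmax,ss·e^(−kτ) ≈ 8.993 × 0.0884 ≈ 0.795 mcg/mL.

0.8 mcg/mL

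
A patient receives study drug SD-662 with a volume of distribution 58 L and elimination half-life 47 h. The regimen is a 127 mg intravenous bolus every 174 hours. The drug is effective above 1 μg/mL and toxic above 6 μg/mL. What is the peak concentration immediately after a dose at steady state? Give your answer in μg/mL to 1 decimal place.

2.4 μg/mL

Over one 174-h interval, 174/47 ≈ 3.7021 half-lives elapse, leaving f ≈ 0.0768 of each dose.
Accumulation ratio R = 1/(1 − f) ≈ 1/0.9232 ≈ 1.0832.
Each bolus raises the concentration by D/Vd = 127/58 ≈ 2.190 μg/mL.
Steady-state peak Cmax,ss = C₀·R ≈ 2.190 × 1.0832 ≈ 2.372 μg/mL.
Peak 2.4 μg/mL vs MTC 6 μg/mL: below toxic threshold.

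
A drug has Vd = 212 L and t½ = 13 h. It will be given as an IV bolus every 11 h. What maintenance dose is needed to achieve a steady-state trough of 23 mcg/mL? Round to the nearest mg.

τ/t½ = 11/13 ≈ 0.84615, so f = (1/2)^(11/13) ≈ 0.556266.
Cmin,ss = (D/Vd)·f/(1−f), so D = Cmin,ss·Vd·(1−f)/f.
D = 23 × 212 × (1−f)/f ≈ 23 × 212 × 0.79770 ≈ 3889.59 mg.

3890 mg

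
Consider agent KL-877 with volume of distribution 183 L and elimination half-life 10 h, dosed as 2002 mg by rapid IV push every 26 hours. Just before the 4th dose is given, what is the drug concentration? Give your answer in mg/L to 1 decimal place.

f = (1/2)^(τ/t½) = (1/2)^(26/10) ≈ 0.1649.
C₀ = D/Vd = 2002/183 ≈ 10.940 mg/L.
Before the 4th dose, 3 doses have been given. Superposition: Cmin = C₀·(f + f² + … + f^3).
≈ 10.940 × (0.1649 + 0.0272 + 0.0045) ≈ 10.940 × 0.1966 ≈ 2.151 mg/L.

2.2 mg/L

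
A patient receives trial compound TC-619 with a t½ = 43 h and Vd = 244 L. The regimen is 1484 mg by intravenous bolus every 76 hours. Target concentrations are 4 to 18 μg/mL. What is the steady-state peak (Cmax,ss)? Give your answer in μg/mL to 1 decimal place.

τ/t½ = 76/43 ≈ 1.7674, so fraction remaining f = (1/2)^(76/43) ≈ 0.2937.
At steady state, accumulation factor R = 1/(1 − e^(−kτ)) ≈ 1.4158.
Single-dose peak C₀ = D/Vd = 1484/244 ≈ 6.082 μg/mL.
Steady-state peak Cmax,ss = C₀·R ≈ 6.082 × 1.4158 ≈ 8.611 μg/mL.
Peak 8.6 μg/mL vs MTC 18 μg/mL: below toxic threshold.

8.6 μg/mL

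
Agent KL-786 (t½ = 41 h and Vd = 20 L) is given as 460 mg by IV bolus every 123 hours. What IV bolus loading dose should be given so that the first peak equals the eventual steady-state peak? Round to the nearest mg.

526 mg

f = (1/2)^(123/41) ≈ 0.125000; accumulation ratio R = 1/(1−f) ≈ 1.14286.
Loading dose to hit Cmax,ss on first dose: D_load = D_maint·R ≈ 460 × 1.14286 ≈ 525.72 mg.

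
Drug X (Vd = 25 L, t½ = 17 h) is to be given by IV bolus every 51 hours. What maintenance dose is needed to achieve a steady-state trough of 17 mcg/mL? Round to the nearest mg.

τ/t½ = 51/17 ≈ 3, so f = (1/2)^(51/17) ≈ 0.125000.
Cmin,ss = (D/Vd)·f/(1−f), so D = Cmin,ss·Vd·(1−f)/f.
D = 17 × 25 × (1−f)/f ≈ 17 × 25 × 7.00000 ≈ 2975.00 mg.

2975 mg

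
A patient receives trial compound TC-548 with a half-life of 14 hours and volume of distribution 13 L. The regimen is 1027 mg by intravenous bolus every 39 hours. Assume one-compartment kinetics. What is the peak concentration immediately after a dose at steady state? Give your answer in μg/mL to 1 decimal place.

k = ln2/t½ = ln2/14 ≈ 0.049511 h⁻¹; fraction remaining f = e^(−kτ) = e^(−0.049511×39) ≈ 0.1450.
At steady state, accumulation factor R = 1/(1 − e^(−kτ)) ≈ 1.1696.
Each bolus raises the concentration by D/Vd = 1027/13 ≈ 79.000 μg/mL.
Cmax,ss = C₀/(1 − f) ≈ 79.000/0.8550 ≈ 92.398 μg/mL.

92.4 μg/mL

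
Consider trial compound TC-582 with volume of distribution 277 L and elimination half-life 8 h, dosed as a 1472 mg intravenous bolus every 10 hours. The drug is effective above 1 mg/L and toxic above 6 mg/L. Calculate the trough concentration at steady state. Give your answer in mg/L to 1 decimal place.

3.9 mg/L

Over one 10-h interval, 10/8 ≈ 1.25 half-lives elapse, leaving f ≈ 0.4204 of each dose.
Accumulation ratio R = 1/(1 − f) ≈ 1/0.5796 ≈ 1.7253.
Each bolus raises the concentration by D/Vd = 1472/277 ≈ 5.314 mg/L.
Cmax,ss = C₀/(1 − f) ≈ 5.314/0.5796 ≈ 9.168 mg/L.
Steady-state trough Cmin,ss = Cmax,ss·f ≈ 9.168 × 0.4204 ≈ 3.854 mg/L.
Trough 3.9 mg/L vs MEC 1 mg/L: adequate.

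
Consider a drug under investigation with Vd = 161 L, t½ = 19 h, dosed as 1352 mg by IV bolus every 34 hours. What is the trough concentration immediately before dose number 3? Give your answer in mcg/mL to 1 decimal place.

3.1 mcg/mL

f = (1/2)^(τ/t½) = (1/2)^(34/19) ≈ 0.2893.
C₀ = D/Vd = 1352/161 ≈ 8.398 mcg/mL.
Before the 3rd dose, 2 doses have been given. Superposition: Cmin = C₀·(f + f²).
≈ 8.398 × (0.2893 + 0.0837) ≈ 8.398 × 0.3730 ≈ 3.132 mcg/mL.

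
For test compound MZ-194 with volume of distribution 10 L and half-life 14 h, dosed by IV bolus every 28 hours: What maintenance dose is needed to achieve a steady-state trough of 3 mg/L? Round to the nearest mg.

90 mg

τ/t½ = 28/14 ≈ 2, so f = (1/2)^(28/14) ≈ 0.250000.
Cmin,ss = (D/Vd)·f/(1−f), so D = Cmin,ss·Vd·(1−f)/f.
D = 3 × 10 × (1−f)/f ≈ 3 × 10 × 3.00000 ≈ 90.00 mg.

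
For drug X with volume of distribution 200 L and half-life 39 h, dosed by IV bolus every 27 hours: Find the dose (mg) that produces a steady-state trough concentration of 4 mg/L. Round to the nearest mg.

τ/t½ = 27/39 ≈ 0.69231, so f = (1/2)^(27/39) ≈ 0.618863.
Cmin,ss = (D/Vd)·f/(1−f), so D = Cmin,ss·Vd·(1−f)/f.
D = 4 × 200 × (1−f)/f ≈ 4 × 200 × 0.61587 ≈ 492.70 mg.

493 mg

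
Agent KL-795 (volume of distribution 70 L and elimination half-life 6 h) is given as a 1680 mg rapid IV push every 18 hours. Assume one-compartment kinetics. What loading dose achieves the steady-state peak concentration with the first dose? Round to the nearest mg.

f = (1/2)^(18/6) ≈ 0.125000; accumulation ratio R = 1/(1−f) ≈ 1.14286.
Loading dose to hit Cmax,ss on first dose: D_load = D_maint·R ≈ 1680 × 1.14286 ≈ 1920.00 mg.

1920 mg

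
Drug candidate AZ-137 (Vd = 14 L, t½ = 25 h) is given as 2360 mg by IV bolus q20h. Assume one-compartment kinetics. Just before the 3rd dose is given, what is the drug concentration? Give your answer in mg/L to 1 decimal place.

152.4 mg/L

f = (1/2)^(τ/t½) = (1/2)^(20/25) ≈ 0.5743.
C₀ = D/Vd = 2360/14 ≈ 168.571 mg/L.
Before the 3rd dose, 2 doses have been given. Superposition: Cmin = C₀·(f + f²).
≈ 168.571 × (0.5743 + 0.3298) ≈ 168.571 × 0.9041 ≈ 152.405 mg/L.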